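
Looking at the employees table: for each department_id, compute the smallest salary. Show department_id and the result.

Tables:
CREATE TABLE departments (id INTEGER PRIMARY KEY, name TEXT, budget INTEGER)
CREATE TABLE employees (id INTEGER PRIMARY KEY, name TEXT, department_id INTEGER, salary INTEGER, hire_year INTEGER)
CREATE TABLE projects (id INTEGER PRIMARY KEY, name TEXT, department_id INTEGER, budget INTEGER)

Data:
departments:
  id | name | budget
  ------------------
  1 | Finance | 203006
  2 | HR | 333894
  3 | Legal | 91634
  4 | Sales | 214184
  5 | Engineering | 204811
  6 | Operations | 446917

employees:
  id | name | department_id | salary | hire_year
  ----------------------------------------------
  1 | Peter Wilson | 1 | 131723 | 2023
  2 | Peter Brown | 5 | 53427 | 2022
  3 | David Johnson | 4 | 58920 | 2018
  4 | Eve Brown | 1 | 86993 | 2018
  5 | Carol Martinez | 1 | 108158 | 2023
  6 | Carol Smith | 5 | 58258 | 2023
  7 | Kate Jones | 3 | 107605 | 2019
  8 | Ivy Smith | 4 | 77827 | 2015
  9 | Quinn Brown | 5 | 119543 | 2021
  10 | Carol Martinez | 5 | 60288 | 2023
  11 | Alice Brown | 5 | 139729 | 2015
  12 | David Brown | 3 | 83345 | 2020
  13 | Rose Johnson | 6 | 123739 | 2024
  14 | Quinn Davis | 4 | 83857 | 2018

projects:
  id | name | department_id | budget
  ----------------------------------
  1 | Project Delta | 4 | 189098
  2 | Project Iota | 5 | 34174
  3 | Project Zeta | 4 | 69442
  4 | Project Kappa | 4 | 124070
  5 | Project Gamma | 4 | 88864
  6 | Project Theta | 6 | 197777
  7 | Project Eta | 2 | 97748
SELECT department_id, MIN(salary) AS min_salary FROM employees GROUP BY department_id

Execution result:
department_id | min_salary
1 | 86993
3 | 83345
4 | 58920
5 | 53427
6 | 123739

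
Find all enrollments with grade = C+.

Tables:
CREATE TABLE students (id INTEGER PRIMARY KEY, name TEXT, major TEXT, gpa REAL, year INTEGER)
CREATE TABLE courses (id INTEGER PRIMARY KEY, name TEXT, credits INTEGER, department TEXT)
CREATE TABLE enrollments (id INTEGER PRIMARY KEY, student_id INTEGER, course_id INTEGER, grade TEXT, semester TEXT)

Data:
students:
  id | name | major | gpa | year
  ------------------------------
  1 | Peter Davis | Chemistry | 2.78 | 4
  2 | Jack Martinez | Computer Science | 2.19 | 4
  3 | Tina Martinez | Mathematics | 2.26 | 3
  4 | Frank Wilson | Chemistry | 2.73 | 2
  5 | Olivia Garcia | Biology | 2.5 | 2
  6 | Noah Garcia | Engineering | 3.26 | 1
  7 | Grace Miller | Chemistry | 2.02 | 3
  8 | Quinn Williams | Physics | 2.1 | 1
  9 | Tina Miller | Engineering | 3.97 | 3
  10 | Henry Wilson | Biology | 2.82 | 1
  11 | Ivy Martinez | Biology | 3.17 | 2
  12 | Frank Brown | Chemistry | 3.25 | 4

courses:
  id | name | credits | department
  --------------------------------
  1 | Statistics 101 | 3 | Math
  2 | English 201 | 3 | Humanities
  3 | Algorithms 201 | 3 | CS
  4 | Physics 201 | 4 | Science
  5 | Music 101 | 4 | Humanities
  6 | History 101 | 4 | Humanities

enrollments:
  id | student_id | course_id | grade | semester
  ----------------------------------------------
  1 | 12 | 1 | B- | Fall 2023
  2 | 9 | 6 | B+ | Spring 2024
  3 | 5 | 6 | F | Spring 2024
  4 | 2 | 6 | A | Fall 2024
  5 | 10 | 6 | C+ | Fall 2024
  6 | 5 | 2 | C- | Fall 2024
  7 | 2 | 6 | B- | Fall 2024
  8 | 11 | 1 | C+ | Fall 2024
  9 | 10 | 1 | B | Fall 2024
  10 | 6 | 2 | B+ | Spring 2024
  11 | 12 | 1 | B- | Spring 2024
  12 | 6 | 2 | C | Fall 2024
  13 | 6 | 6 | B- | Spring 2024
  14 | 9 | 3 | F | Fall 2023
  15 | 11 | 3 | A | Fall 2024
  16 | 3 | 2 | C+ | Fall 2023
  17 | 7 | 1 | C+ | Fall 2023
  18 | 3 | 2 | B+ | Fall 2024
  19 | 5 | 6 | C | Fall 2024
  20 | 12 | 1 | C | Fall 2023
SELECT id, grade FROM enrollments WHERE grade = 'C+'

Execution result:
id | grade
5 | C+
8 | C+
16 | C+
17 | C+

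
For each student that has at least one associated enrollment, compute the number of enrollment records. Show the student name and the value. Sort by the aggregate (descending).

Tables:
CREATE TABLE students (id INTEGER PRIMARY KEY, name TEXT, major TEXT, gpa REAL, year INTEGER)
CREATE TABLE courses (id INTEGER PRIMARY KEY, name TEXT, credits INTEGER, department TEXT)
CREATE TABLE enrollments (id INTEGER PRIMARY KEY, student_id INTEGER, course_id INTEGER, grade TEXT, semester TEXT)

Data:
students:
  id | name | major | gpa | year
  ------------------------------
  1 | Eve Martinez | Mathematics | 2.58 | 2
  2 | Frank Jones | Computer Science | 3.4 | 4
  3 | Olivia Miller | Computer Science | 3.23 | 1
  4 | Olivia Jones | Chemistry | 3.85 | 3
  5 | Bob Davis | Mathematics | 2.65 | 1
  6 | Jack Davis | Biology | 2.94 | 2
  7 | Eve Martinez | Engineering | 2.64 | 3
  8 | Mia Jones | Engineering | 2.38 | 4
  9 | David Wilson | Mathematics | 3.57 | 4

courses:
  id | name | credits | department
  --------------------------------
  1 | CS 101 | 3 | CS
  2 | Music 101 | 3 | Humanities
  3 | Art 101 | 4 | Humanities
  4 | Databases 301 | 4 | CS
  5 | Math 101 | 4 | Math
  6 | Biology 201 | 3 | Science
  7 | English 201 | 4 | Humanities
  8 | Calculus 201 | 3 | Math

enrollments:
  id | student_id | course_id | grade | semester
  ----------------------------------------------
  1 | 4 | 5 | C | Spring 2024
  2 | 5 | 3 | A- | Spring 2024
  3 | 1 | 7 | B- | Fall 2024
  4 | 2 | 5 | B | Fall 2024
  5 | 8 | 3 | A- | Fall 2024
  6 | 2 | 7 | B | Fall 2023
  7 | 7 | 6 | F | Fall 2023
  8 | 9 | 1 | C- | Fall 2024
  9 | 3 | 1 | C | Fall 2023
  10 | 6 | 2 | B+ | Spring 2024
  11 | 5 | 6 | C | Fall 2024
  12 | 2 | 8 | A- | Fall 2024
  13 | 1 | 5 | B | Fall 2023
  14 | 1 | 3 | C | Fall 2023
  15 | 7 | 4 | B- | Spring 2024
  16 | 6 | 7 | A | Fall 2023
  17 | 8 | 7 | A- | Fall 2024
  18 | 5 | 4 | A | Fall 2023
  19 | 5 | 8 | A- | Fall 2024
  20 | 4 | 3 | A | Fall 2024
SELECT p.name, COUNT(*) AS n FROM enrollments c JOIN students p ON c.student_id = p.id GROUP BY p.id, p.name ORDER BY n DESC

Execution result:
name | n
Bob Davis | 4
Eve Martinez | 3
Frank Jones | 3
Olivia Jones | 2
Jack Davis | 2
Eve Martinez | 2
Mia Jones | 2
Olivia Miller | 1
David Wilson | 1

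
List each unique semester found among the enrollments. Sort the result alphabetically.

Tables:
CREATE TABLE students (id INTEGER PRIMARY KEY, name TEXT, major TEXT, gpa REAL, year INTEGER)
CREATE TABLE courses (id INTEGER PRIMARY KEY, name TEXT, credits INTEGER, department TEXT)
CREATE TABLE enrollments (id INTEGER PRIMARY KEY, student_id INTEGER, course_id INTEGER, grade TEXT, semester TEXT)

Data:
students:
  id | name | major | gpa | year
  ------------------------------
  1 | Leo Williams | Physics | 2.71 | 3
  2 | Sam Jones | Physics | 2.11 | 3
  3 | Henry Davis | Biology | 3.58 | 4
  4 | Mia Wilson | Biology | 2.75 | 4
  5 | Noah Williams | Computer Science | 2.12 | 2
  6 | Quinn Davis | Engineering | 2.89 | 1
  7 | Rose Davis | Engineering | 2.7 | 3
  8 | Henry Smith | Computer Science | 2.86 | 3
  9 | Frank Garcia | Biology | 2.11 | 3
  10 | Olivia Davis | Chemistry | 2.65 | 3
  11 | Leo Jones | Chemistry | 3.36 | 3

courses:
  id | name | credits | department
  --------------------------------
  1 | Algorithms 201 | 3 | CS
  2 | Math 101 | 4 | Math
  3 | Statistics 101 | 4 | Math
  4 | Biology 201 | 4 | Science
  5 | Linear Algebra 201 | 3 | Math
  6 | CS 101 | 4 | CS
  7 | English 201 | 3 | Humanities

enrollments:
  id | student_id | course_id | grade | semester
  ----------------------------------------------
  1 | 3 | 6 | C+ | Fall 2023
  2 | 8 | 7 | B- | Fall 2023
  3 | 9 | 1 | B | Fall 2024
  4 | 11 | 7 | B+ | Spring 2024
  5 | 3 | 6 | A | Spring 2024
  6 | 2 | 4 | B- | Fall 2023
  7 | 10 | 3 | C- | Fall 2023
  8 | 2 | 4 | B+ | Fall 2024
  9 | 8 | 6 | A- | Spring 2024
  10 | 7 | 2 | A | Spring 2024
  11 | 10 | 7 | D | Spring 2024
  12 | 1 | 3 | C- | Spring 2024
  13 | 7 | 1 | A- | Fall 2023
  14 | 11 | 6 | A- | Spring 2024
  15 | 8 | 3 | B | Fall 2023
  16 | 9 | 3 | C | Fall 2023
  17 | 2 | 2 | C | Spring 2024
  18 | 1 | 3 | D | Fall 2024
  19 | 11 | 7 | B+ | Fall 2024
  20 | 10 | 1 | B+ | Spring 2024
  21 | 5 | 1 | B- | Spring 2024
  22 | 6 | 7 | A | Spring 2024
SELECT DISTINCT semester FROM enrollments ORDER BY semester

Execution result:
semester
Fall 2023
Fall 2024
Spring 2024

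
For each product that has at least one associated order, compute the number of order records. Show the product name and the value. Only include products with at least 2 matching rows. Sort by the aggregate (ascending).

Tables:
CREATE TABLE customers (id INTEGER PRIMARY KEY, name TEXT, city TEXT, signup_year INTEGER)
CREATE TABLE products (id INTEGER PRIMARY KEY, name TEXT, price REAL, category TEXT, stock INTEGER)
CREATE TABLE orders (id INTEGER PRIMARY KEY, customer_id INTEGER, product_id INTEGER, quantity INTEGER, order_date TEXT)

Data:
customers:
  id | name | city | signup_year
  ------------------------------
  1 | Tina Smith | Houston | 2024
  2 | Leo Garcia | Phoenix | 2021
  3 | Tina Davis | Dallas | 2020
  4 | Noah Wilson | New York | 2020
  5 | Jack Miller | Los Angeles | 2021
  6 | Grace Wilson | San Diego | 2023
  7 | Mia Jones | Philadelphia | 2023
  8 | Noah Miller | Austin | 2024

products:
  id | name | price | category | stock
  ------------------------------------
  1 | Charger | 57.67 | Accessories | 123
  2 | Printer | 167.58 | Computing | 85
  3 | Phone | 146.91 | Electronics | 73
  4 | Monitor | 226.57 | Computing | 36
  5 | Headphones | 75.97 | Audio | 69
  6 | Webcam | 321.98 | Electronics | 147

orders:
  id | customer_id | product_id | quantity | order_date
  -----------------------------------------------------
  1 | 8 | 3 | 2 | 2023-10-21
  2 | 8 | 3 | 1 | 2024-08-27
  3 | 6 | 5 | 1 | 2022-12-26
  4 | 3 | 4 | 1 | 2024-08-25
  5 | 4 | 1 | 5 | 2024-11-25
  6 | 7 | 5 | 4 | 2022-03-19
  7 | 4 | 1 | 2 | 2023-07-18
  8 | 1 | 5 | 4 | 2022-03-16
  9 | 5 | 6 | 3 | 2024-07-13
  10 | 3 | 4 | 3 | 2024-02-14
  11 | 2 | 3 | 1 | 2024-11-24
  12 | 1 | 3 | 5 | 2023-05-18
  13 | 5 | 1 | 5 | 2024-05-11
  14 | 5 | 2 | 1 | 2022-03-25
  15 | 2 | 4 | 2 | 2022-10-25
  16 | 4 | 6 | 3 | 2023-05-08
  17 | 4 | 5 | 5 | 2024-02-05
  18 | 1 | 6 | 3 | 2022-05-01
SELECT p.name, COUNT(*) AS n FROM orders c JOIN products p ON c.product_id = p.id GROUP BY p.id, p.name HAVING COUNT(*) >= 2 ORDER BY n ASC

Execution result:
name | n
Charger | 3
Monitor | 3
Webcam | 3
Phone | 4
Headphones | 4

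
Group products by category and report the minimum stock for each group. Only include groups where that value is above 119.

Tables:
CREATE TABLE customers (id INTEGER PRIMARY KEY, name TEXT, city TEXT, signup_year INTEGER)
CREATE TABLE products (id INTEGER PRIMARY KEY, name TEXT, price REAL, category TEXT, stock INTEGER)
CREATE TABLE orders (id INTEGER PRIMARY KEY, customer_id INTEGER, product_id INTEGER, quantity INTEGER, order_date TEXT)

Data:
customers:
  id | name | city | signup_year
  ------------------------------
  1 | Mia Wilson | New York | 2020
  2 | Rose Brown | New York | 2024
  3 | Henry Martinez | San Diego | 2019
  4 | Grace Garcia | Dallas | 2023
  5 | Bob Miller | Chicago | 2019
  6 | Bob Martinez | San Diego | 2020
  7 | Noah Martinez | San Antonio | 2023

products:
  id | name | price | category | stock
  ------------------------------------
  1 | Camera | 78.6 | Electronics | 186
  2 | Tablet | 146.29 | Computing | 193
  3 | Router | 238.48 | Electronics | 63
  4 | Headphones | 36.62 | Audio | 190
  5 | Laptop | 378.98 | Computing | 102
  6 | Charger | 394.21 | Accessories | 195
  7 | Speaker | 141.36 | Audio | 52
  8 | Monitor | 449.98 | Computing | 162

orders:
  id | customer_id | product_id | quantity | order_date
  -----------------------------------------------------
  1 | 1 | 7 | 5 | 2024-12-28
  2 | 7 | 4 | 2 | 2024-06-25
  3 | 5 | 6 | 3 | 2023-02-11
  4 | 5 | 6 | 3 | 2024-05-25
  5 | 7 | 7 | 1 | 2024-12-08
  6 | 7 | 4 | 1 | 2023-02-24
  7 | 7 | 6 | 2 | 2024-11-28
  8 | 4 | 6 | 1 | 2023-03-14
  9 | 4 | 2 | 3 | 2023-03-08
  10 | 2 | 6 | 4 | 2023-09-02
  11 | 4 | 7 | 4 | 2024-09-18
SELECT category, MIN(stock) AS min_stock FROM products GROUP BY category HAVING MIN(stock) > 119

Execution result:
category | min_stock
Accessories | 195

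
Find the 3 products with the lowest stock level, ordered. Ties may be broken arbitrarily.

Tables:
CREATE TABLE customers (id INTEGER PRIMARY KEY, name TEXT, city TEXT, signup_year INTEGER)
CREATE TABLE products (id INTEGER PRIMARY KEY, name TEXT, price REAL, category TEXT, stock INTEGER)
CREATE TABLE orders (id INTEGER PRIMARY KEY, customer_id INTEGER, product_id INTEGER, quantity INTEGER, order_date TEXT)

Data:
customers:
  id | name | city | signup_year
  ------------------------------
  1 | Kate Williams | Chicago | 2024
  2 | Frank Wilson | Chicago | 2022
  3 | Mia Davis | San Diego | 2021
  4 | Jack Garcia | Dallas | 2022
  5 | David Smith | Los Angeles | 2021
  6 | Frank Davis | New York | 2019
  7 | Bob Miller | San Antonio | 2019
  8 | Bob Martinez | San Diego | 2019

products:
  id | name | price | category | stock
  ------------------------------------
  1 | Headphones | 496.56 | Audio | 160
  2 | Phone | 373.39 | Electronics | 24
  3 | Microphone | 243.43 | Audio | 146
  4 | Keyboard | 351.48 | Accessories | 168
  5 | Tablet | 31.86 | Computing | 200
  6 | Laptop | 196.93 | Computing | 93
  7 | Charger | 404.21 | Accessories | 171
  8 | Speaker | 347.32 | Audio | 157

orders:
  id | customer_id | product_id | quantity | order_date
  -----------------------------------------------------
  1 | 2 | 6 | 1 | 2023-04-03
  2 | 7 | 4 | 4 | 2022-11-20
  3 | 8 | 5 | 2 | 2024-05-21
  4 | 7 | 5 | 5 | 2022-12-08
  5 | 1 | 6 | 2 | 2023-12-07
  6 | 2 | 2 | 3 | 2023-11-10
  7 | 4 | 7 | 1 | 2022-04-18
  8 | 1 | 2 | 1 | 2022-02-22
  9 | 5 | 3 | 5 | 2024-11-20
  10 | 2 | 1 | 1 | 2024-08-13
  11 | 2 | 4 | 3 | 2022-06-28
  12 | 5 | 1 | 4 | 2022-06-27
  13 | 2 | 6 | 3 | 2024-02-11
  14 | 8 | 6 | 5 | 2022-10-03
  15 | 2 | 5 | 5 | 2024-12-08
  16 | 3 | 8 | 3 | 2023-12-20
SELECT name, stock FROM products ORDER BY stock ASC LIMIT 3

Execution result:
name | stock
Phone | 24
Laptop | 93
Microphone | 146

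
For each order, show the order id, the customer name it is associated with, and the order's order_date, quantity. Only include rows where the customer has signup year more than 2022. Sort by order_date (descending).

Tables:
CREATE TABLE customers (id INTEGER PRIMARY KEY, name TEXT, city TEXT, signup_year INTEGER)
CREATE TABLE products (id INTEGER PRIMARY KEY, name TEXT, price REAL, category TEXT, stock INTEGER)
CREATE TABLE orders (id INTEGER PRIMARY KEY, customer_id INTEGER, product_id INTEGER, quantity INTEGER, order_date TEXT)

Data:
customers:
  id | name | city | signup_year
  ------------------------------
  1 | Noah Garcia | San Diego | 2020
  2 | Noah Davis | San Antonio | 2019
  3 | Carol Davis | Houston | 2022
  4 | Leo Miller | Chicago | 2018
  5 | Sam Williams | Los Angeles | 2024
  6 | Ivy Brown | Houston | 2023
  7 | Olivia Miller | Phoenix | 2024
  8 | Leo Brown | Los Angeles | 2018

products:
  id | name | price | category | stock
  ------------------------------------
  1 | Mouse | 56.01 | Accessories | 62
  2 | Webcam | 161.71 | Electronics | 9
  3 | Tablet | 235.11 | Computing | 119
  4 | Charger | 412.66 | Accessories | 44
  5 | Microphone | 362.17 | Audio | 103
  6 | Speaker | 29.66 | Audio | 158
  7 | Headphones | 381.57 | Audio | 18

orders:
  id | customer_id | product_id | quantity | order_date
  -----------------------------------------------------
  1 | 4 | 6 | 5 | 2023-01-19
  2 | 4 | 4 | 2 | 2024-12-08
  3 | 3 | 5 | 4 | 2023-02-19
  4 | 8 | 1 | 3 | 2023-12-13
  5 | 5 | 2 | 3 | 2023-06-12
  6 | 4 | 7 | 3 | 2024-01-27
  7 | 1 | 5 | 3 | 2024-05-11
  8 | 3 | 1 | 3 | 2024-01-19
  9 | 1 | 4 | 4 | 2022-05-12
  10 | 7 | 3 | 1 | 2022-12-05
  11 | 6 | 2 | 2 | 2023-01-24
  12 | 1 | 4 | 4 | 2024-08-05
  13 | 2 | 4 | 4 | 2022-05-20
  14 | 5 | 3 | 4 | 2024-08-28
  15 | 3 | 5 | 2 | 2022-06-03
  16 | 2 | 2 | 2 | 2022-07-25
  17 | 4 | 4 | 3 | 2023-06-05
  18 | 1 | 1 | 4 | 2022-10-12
SELECT c.id, p.name AS customer, c.order_date, c.quantity FROM orders c JOIN customers p ON c.customer_id = p.id WHERE p.signup_year > 2022 ORDER BY c.order_date DESC

Execution result:
id | customer | order_date | quantity
14 | Sam Williams | 2024-08-28 | 4
5 | Sam Williams | 2023-06-12 | 3
11 | Ivy Brown | 2023-01-24 | 2
10 | Olivia Miller | 2022-12-05 | 1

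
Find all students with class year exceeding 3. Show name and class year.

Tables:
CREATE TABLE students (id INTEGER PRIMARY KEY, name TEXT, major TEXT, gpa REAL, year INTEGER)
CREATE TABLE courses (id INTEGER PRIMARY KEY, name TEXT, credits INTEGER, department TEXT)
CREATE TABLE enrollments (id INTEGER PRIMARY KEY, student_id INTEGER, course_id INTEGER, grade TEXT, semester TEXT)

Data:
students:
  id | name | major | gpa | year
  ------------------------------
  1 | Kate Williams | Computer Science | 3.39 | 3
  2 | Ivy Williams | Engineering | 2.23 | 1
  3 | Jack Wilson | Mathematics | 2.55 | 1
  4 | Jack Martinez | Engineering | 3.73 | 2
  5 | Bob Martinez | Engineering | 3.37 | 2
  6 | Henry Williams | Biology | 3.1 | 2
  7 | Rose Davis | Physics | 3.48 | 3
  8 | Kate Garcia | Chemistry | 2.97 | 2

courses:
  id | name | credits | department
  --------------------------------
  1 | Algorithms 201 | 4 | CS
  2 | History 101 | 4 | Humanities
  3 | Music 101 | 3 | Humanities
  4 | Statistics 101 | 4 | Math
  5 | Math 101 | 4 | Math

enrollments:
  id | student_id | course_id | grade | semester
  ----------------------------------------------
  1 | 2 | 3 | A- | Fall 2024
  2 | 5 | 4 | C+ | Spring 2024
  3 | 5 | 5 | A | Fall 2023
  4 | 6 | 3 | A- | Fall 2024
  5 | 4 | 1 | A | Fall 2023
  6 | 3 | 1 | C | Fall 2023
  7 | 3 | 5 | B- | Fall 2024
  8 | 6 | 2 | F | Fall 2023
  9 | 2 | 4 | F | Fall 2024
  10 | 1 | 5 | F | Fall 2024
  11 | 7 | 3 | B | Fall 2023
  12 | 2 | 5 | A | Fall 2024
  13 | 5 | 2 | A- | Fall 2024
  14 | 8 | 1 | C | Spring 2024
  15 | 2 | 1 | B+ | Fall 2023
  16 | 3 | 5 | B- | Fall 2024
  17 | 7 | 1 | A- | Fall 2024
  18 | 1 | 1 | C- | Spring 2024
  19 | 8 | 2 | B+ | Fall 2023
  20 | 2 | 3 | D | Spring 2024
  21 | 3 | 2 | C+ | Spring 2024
SELECT name, year FROM students WHERE year > 3

Execution result:
(no rows)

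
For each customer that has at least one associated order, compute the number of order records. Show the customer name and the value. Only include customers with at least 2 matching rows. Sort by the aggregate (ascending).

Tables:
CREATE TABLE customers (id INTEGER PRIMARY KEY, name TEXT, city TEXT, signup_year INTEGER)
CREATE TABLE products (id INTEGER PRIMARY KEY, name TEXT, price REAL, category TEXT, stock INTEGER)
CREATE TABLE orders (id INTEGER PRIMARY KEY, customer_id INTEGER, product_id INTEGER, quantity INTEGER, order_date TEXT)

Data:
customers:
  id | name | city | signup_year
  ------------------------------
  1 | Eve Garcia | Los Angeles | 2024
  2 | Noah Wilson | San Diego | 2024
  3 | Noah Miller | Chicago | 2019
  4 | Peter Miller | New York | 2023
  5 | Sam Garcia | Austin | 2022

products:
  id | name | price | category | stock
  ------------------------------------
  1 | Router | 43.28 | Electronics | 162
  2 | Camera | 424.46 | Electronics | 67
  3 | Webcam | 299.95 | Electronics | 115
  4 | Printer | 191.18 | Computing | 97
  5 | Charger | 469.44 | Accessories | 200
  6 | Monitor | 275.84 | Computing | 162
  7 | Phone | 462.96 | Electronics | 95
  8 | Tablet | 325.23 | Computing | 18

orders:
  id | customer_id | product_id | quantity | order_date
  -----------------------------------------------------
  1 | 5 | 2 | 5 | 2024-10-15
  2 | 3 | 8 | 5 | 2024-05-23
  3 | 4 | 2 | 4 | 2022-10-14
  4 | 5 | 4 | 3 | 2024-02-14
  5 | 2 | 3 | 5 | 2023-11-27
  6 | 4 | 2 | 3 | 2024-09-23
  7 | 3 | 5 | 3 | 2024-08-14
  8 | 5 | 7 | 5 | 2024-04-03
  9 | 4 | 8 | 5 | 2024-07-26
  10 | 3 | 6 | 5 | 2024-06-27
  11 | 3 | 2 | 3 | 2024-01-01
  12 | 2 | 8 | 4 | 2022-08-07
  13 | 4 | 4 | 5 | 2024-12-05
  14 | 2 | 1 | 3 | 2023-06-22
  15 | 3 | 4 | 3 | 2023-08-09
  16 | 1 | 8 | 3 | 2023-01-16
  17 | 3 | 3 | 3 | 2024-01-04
SELECT p.name, COUNT(*) AS n FROM orders c JOIN customers p ON c.customer_id = p.id GROUP BY p.id, p.name HAVING COUNT(*) >= 2 ORDER BY n ASC

Execution result:
name | n
Noah Wilson | 3
Sam Garcia | 3
Peter Miller | 4
Noah Miller | 6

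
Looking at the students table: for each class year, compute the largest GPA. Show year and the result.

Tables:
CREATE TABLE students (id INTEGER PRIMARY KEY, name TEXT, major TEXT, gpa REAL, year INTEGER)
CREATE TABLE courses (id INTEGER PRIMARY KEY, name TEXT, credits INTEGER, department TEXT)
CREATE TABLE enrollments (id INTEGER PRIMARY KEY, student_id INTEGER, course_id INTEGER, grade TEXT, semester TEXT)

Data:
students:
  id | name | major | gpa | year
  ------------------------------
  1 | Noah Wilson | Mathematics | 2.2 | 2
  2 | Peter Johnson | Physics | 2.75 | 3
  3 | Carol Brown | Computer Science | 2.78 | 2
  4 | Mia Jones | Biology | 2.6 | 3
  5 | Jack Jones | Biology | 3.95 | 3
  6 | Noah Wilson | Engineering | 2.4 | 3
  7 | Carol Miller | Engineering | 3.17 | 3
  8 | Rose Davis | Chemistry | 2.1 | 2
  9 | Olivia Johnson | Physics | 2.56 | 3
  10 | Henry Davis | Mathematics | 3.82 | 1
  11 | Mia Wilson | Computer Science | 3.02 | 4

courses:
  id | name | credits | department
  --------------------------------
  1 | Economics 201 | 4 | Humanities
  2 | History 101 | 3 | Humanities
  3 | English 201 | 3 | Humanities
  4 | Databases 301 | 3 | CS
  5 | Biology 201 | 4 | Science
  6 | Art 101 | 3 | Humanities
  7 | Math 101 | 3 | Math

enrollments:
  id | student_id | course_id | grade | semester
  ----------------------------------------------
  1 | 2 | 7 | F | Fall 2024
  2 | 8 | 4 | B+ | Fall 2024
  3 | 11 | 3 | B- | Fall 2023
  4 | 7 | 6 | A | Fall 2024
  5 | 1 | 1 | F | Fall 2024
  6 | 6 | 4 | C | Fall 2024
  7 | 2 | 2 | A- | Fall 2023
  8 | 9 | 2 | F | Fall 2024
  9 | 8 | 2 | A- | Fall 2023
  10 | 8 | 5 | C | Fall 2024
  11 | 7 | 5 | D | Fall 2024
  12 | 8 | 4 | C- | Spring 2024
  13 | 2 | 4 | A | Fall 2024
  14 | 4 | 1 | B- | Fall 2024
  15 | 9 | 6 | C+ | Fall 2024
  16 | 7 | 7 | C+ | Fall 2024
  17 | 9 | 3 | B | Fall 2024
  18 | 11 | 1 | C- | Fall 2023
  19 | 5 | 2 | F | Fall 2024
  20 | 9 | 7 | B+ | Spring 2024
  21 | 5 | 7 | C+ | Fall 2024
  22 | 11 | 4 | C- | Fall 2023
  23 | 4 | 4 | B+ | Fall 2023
SELECT year, MAX(gpa) AS max_gpa FROM students GROUP BY year

Execution result:
year | max_gpa
1 | 3.82
2 | 2.78
3 | 3.95
4 | 3.02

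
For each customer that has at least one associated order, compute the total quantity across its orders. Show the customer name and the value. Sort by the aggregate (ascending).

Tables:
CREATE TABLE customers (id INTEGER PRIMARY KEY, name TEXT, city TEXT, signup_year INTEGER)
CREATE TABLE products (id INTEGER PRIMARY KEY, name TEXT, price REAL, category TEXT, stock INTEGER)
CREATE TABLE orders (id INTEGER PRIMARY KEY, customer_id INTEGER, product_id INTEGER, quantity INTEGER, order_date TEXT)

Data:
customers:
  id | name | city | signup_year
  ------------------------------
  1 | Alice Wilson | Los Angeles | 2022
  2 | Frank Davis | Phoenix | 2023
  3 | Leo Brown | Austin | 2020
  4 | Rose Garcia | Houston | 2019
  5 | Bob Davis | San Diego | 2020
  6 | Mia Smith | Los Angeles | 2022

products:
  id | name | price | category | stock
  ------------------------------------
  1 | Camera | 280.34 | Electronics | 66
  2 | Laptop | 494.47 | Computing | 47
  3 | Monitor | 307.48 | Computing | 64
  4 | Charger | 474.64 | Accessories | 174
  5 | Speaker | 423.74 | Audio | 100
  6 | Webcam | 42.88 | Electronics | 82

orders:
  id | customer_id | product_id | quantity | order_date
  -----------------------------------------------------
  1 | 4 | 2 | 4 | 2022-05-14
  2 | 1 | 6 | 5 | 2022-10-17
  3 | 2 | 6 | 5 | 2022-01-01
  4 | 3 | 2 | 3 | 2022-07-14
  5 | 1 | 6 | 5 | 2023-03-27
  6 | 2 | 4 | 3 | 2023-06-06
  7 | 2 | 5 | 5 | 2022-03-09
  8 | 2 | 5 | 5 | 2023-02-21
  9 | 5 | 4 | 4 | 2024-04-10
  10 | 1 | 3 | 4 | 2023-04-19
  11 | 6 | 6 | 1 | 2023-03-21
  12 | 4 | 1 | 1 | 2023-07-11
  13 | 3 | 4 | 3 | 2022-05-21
SELECT p.name, SUM(c.quantity) AS sum_quantity FROM orders c JOIN customers p ON c.customer_id = p.id GROUP BY p.id, p.name ORDER BY sum_quantity ASC

Execution result:
name | sum_quantity
Mia Smith | 1
Bob Davis | 4
Rose Garcia | 5
Leo Brown | 6
Alice Wilson | 14
Frank Davis | 18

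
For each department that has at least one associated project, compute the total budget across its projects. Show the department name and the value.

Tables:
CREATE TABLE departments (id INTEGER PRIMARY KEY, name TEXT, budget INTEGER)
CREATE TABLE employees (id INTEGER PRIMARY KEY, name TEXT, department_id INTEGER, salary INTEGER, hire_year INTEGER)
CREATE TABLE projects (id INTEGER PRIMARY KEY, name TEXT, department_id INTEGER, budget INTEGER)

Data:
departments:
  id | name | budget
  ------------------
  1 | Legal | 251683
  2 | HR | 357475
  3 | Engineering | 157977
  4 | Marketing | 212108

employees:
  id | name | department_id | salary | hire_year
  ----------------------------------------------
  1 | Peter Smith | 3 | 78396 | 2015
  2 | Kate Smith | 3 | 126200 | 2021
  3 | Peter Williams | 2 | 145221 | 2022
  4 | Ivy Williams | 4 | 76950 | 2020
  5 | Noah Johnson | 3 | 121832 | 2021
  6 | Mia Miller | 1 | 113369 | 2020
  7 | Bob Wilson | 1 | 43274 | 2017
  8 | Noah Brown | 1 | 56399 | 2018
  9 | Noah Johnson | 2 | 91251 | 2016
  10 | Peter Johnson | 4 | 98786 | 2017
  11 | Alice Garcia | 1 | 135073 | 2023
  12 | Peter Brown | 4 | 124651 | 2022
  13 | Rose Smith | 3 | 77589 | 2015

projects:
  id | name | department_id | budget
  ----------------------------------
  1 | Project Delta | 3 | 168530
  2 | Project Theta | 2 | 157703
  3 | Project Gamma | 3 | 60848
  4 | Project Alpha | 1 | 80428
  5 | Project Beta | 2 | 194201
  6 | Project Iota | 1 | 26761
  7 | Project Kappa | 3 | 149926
SELECT p.name, SUM(c.budget) AS sum_budget FROM projects c JOIN departments p ON c.department_id = p.id GROUP BY p.id, p.name

Execution result:
name | sum_budget
Legal | 107189
HR | 351904
Engineering | 379304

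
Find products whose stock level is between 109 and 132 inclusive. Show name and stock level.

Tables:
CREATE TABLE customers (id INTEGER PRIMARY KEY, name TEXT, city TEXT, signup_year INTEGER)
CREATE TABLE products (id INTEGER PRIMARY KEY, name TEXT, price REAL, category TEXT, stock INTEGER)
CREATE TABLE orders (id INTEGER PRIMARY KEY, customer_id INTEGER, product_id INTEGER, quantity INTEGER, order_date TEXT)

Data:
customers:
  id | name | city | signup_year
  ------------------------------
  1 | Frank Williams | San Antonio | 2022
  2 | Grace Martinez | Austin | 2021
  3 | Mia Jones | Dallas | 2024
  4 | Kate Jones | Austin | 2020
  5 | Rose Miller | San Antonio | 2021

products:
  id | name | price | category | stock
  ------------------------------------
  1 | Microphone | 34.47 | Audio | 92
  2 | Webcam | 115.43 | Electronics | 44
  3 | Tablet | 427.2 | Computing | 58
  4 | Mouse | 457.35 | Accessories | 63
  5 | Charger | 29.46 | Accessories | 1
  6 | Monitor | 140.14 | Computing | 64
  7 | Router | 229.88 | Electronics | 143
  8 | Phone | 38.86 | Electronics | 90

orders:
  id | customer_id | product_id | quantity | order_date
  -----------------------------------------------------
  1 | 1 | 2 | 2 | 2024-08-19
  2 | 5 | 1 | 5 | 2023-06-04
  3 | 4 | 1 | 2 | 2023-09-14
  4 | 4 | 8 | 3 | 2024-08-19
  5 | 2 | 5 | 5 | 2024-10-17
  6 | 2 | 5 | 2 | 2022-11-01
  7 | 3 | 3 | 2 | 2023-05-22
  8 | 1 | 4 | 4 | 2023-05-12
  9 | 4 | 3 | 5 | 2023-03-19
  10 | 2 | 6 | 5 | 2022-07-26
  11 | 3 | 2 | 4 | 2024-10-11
SELECT name, stock FROM products WHERE stock BETWEEN 109 AND 132

Execution result:
(no rows)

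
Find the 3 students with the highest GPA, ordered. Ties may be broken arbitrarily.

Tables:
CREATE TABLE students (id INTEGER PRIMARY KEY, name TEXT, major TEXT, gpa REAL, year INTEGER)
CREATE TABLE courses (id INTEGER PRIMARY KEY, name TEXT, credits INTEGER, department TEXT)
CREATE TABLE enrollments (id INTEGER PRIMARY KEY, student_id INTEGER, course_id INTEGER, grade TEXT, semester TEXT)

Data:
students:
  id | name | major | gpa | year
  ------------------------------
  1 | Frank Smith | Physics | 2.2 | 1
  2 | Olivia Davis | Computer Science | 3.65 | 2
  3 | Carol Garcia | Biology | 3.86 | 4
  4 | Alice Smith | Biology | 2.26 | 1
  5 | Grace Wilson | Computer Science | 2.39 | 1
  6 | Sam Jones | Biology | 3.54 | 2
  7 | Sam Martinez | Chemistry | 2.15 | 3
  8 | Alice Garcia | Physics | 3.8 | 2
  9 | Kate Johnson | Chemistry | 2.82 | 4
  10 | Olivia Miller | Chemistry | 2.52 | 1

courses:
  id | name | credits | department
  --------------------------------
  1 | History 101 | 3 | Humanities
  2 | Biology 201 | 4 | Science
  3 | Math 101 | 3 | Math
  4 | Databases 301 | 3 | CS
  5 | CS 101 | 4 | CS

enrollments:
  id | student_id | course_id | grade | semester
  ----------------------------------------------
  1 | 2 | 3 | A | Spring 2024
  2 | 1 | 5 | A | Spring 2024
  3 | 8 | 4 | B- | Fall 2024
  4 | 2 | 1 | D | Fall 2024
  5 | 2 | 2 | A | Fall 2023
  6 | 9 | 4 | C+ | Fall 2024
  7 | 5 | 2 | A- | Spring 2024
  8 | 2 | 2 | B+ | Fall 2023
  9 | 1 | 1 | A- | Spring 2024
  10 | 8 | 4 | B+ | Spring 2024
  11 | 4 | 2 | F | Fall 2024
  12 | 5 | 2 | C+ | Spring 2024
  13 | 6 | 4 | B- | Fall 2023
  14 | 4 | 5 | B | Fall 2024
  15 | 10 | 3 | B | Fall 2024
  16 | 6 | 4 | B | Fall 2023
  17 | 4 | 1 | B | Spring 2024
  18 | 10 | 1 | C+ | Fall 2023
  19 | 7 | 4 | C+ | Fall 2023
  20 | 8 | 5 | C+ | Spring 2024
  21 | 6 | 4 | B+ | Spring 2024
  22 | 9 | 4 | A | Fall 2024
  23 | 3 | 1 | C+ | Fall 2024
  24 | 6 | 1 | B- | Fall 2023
SELECT name, gpa FROM students ORDER BY gpa DESC LIMIT 3

Execution result:
name | gpa
Carol Garcia | 3.86
Alice Garcia | 3.80
Olivia Davis | 3.65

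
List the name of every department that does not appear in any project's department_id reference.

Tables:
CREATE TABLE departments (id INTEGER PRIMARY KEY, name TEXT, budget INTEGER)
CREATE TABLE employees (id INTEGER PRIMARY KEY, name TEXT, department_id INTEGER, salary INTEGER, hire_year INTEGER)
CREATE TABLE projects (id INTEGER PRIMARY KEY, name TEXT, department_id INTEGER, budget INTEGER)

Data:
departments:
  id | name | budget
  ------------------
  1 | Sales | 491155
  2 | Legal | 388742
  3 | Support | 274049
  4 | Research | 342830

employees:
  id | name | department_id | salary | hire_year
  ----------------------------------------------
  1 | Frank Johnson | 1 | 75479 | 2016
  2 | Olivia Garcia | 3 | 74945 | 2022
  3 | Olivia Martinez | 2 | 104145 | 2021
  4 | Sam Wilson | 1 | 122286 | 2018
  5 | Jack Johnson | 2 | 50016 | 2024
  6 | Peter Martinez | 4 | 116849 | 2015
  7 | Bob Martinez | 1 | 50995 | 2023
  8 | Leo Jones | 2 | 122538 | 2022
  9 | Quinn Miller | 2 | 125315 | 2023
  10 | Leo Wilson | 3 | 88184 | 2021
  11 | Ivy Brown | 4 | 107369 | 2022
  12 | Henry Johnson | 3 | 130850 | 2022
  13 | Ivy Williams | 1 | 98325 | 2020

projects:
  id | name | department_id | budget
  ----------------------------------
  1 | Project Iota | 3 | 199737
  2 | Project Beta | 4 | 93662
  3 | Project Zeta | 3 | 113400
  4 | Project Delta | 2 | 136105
SELECT p.name FROM departments p LEFT JOIN projects c ON c.department_id = p.id WHERE c.id IS NULL

Execution result:
Sales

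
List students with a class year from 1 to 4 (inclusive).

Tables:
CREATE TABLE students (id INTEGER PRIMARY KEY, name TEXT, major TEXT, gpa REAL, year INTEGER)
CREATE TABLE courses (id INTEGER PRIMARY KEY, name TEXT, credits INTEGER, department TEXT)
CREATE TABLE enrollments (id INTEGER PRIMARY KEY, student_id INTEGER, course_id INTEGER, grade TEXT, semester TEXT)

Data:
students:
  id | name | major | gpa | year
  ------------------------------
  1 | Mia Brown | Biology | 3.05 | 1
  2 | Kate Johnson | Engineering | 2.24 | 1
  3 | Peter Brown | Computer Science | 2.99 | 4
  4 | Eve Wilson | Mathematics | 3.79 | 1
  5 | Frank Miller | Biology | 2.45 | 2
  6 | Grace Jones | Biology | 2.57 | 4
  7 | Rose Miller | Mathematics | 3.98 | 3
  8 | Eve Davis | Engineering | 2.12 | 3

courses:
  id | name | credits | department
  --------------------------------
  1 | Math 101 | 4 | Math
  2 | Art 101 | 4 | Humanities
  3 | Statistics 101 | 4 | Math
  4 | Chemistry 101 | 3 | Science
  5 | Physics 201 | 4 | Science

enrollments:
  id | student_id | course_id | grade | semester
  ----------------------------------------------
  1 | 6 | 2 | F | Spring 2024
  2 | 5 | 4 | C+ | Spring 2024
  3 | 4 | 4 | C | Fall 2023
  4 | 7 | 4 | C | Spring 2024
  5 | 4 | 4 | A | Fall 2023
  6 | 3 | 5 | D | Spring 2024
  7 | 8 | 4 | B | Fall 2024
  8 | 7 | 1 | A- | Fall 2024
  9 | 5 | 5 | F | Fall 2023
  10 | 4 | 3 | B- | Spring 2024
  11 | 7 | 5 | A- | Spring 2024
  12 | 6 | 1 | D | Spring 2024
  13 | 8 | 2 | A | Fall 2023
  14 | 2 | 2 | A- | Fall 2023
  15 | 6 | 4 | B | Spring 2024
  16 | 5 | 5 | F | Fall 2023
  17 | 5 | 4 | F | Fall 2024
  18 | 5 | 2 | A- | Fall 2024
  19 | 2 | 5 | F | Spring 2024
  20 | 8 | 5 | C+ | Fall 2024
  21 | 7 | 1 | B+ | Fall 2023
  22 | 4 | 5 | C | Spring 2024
SELECT name, year FROM students WHERE year BETWEEN 1 AND 4

Execution result:
name | year
Mia Brown | 1
Kate Johnson | 1
Peter Brown | 4
Eve Wilson | 1
Frank Miller | 2
Grace Jones | 4
Rose Miller | 3
Eve Davis | 3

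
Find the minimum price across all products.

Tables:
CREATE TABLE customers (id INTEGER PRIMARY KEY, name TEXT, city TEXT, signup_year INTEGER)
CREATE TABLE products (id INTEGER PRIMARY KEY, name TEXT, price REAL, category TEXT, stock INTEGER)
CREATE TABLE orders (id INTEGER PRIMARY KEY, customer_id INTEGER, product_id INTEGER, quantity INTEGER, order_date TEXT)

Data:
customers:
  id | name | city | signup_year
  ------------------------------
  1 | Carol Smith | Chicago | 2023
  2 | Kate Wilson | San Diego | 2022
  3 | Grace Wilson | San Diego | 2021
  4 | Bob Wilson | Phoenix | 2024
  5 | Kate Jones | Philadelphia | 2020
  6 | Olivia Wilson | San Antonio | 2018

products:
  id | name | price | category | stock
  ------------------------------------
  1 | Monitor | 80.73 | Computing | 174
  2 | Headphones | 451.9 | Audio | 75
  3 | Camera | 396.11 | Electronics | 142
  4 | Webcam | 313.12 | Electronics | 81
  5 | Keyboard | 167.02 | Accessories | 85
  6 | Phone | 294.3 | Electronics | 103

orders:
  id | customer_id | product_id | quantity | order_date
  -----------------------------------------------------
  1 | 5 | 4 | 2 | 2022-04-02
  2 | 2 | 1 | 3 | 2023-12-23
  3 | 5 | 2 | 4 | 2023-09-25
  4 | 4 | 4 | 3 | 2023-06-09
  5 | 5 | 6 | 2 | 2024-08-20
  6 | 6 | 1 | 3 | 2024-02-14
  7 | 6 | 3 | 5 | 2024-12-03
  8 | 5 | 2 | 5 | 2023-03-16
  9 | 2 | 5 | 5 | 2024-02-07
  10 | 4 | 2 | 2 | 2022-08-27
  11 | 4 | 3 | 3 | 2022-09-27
SELECT MIN(price) FROM products

Execution result:
80.73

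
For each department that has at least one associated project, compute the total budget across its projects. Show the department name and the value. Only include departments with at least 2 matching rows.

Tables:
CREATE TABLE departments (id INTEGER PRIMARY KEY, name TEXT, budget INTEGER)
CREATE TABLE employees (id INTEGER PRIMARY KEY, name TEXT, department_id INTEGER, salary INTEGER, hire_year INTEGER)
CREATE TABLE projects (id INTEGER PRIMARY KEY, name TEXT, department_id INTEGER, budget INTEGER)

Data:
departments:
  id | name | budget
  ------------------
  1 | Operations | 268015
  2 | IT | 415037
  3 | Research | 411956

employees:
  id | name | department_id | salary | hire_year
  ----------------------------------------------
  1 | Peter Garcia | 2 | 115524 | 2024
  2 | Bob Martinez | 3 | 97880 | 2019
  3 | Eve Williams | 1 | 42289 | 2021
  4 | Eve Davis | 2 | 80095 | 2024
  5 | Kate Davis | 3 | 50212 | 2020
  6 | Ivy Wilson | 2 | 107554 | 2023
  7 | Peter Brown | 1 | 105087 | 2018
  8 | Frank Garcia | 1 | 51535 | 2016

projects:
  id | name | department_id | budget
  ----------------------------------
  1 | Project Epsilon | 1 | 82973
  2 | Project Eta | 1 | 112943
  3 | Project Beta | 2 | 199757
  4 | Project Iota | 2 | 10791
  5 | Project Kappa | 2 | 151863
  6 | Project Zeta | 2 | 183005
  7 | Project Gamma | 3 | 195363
SELECT p.name, SUM(c.budget) AS sum_budget FROM projects c JOIN departments p ON c.department_id = p.id GROUP BY p.id, p.name HAVING COUNT(*) >= 2

Execution result:
name | sum_budget
Operations | 195916
IT | 545416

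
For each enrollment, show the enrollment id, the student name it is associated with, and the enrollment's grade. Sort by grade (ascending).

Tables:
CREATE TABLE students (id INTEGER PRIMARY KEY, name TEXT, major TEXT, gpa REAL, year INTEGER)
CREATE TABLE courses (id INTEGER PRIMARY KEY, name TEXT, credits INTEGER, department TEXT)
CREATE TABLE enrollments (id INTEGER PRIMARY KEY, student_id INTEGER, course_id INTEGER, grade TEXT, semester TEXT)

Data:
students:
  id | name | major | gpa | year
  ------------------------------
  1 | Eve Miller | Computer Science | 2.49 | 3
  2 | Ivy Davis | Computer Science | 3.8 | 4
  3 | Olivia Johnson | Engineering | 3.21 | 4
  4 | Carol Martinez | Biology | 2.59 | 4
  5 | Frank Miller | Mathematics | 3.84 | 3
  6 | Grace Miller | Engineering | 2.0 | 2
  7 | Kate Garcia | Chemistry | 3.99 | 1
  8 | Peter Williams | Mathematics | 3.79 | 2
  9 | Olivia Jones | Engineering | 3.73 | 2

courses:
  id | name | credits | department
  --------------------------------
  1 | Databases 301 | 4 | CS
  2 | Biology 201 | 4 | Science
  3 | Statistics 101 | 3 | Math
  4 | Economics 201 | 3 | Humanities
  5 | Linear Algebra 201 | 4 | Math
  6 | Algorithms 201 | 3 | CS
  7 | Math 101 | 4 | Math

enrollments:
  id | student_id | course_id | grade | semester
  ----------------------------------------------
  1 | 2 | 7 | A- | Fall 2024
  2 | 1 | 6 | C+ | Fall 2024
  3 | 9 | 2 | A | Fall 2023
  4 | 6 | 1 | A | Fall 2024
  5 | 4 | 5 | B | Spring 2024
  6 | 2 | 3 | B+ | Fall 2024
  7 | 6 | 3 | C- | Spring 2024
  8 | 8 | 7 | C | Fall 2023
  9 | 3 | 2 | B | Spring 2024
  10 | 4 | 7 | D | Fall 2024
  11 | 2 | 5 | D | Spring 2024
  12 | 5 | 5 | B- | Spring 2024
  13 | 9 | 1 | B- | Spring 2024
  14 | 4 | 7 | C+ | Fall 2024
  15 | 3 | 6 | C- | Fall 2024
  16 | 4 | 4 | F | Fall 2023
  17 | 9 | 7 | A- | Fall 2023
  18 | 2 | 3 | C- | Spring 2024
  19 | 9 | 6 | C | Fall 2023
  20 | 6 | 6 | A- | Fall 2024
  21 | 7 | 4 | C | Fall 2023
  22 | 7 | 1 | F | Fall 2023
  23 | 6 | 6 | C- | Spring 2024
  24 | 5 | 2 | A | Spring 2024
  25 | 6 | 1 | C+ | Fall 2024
SELECT c.id, p.name AS student, c.grade FROM enrollments c JOIN students p ON c.student_id = p.id ORDER BY c.grade ASC

Execution result:
id | student | grade
3 | Olivia Jones | A
4 | Grace Miller | A
24 | Frank Miller | A
1 | Ivy Davis | A-
17 | Olivia Jones | A-
20 | Grace Miller | A-
5 | Carol Martinez | B
9 | Olivia Johnson | B
6 | Ivy Davis | B+
12 | Frank Miller | B-
13 | Olivia Jones | B-
8 | Peter Williams | C
19 | Olivia Jones | C
21 | Kate Garcia | C
2 | Eve Miller | C+
14 | Carol Martinez | C+
25 | Grace Miller | C+
7 | Grace Miller | C-
15 | Olivia Johnson | C-
18 | Ivy Davis | C-
23 | Grace Miller | C-
10 | Carol Martinez | D
11 | Ivy Davis | D
16 | Carol Martinez | F
22 | Kate Garcia | F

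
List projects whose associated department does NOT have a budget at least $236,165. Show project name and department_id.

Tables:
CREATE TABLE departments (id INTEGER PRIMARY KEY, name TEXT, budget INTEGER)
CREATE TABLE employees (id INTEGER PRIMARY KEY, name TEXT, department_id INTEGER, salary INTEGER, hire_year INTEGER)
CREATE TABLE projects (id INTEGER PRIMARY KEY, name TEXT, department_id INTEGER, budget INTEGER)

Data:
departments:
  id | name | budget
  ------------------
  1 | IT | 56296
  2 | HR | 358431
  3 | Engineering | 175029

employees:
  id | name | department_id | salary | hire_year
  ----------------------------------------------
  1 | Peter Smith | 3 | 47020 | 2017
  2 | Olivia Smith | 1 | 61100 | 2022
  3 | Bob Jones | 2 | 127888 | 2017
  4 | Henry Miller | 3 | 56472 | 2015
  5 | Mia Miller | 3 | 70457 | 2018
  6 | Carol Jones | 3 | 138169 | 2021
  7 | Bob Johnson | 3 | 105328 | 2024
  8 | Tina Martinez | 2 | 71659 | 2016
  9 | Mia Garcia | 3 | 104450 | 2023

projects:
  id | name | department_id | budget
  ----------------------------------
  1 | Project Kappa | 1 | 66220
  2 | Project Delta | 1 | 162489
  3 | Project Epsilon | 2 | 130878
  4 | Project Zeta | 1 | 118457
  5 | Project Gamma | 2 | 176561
SELECT name, department_id FROM projects WHERE department_id NOT IN (SELECT id FROM departments WHERE budget >= 236165)

Execution result:
name | department_id
Project Kappa | 1
Project Delta | 1
Project Zeta | 1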